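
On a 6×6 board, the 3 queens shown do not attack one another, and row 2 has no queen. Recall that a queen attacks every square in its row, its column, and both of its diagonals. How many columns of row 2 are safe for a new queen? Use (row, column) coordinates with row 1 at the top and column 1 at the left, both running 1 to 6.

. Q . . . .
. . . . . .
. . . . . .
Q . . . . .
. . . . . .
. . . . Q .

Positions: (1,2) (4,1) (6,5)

2

(1,2) attacks row 2 at column 2 and diagonals 1, 3.
(4,1) attacks row 2 at column 1 and diagonals 3.
(6,5) attacks row 2 at column 5 and diagonals 1.
Attacked columns: {1, 2, 3, 5}. Safe: {4, 6}.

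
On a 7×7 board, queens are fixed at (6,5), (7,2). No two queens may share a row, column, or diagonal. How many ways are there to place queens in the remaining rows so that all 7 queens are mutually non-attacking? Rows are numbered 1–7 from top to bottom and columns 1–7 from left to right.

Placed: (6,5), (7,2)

Branch on row 1: col 1 → 0; col 3 → 0; col 4 → 0; col 6 → 3; col 7 → 0.
Sum: 0 + 0 + 0 + 3 + 0 = 3.

3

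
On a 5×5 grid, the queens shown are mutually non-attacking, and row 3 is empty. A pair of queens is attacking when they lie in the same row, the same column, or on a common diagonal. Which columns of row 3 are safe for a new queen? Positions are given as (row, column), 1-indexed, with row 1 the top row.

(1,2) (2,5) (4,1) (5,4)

columns 3

(1,2) attacks row 3 at column 2 and diagonals 4.
(2,5) attacks row 3 at column 5 and diagonals 4.
(4,1) attacks row 3 at column 1 and diagonals 2.
(5,4) attacks row 3 at column 4 and diagonals 2.
Attacked columns: {1, 2, 4, 5}. Safe: {3}.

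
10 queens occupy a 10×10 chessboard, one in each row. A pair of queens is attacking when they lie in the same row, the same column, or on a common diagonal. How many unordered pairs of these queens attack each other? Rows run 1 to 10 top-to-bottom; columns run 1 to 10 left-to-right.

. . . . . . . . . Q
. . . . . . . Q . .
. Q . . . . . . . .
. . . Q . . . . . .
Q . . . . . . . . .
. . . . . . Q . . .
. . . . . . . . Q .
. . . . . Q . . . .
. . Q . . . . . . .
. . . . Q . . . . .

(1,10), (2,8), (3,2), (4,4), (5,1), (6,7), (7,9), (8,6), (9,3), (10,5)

0

All columns are distinct and no two queens satisfy |Δrow| = |Δcol|, so no pair attacks.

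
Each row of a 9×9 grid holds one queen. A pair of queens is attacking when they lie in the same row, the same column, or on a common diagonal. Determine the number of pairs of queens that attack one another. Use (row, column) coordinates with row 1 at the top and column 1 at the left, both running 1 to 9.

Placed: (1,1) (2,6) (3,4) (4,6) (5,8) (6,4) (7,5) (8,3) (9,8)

Same column: (2,6)–(4,6) (column 6); (3,4)–(6,4) (column 4); (5,8)–(9,8) (column 8).
Same diagonal: (4,6)–(6,4) (|4−6| = |6−4| = 2); (6,4)–(7,5) (|6−7| = |4−5| = 1).
Total attacking pairs: 5.

5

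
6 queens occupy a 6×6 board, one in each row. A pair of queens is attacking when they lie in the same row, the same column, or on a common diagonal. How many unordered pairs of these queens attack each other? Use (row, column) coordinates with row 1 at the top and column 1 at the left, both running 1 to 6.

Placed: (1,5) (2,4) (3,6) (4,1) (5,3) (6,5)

2

Same column: (1,5)–(6,5) (column 5).
Same diagonal: (1,5)–(2,4) (|1−2| = |5−4| = 1).
Total attacking pairs: 2.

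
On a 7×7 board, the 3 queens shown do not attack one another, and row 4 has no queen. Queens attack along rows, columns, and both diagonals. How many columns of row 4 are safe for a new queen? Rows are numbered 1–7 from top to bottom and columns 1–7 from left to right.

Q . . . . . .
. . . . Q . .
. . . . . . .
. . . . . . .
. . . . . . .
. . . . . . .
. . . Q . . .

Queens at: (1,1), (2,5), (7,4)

2

(1,1) attacks row 4 at column 1 and diagonals 4.
(2,5) attacks row 4 at column 5 and diagonals 3, 7.
(7,4) attacks row 4 at column 4 and diagonals 1, 7.
Attacked columns: {1, 3, 4, 5, 7}. Safe: {2, 6}.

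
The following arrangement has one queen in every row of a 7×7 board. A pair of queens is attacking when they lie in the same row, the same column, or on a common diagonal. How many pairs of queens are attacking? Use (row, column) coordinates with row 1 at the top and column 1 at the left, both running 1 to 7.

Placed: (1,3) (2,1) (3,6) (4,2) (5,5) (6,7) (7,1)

1

Same column: (2,1)–(7,1) (column 1).
Total attacking pairs: 1.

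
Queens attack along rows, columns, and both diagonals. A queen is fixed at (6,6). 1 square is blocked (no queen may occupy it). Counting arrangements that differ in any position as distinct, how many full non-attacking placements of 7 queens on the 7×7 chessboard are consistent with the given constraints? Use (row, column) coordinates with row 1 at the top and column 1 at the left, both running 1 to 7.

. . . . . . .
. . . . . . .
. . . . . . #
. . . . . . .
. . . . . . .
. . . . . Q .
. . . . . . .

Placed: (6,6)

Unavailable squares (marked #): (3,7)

Branch on row 1: col 2 → 1; col 3 → 0; col 4 → 0; col 5 → 1; col 7 → 1.
Sum: 1 + 0 + 0 + 1 + 1 = 3.

3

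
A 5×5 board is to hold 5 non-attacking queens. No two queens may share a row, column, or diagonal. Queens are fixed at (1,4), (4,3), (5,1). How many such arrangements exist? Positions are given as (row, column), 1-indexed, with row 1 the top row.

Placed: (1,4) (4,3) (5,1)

Branch on row 2: col 2 → 1.
Sum: 1 = 1.

1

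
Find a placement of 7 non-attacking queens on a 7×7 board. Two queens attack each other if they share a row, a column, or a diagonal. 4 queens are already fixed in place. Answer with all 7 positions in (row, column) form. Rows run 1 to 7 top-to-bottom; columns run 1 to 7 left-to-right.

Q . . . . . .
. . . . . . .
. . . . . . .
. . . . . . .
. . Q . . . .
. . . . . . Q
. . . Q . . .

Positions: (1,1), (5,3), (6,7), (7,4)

(1,1) (2,5) (3,2) (4,6) (5,3) (6,7) (7,4)

Row 2: attacked by (1,1)→{1,2}; (5,3)→{3,6}; (6,7)→{3,7}; (7,4)→{4}. Safe: 5. Place at column 5.
Row 3: attacked by (1,1)→{1,3}; (2,5)→{4,5,6}; (5,3)→{1,3,5}; (6,7)→{4,7}; (7,4)→{4}. Safe: 2. Place at column 2.
Row 4: attacked by (1,1)→{1,4}; (2,5)→{3,5,7}; (3,2)→{1,2,3}; (5,3)→{2,3,4}; (6,7)→{5,7}; (7,4)→{1,4,7}. Safe: 6. Place at column 6.
Columns [1, 5, 2, 6, 3, 7, 4], r−c [0, -3, 1, -2, 2, -1, 3], r+c [2, 7, 5, 10, 8, 13, 11] are all distinct, so no two queens attack.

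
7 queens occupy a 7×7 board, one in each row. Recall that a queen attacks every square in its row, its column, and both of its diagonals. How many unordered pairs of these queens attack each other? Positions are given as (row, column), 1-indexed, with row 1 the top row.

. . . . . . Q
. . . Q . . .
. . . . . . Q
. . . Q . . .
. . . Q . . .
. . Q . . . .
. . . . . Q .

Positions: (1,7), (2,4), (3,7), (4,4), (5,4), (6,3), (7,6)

7

Same column: (1,7)–(3,7) (column 7); (2,4)–(4,4) (column 4); (2,4)–(5,4) (column 4); (4,4)–(5,4) (column 4).
Same diagonal: (1,7)–(4,4) (|1−4| = |7−4| = 3); (5,4)–(6,3) (|5−6| = |4−3| = 1); (5,4)–(7,6) (|5−7| = |4−6| = 2).
Total attacking pairs: 7.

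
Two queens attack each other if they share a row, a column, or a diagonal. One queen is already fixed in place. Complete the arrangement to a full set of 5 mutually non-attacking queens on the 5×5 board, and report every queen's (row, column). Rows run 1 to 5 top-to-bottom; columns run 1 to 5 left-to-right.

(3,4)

(1,3) (2,1) (3,4) (4,2) (5,5)

Row 1: attacked by (3,4)→{2,4}. Safe: 1, 3, 5. Place at column 3.
Row 2: attacked by (1,3)→{2,3,4}; (3,4)→{3,4,5}. Safe: 1. Place at column 1.
Row 4: attacked by (1,3)→{3}; (2,1)→{1,3}; (3,4)→{3,4,5}. Safe: 2. Place at column 2.
Row 5: attacked by (1,3)→{3}; (2,1)→{1,4}; (3,4)→{2,4}; (4,2)→{1,2,3}. Safe: 5. Place at column 5.
Columns [3, 1, 4, 2, 5], r−c [-2, 1, -1, 2, 0], r+c [4, 3, 7, 6, 10] are all distinct, so no two queens attack.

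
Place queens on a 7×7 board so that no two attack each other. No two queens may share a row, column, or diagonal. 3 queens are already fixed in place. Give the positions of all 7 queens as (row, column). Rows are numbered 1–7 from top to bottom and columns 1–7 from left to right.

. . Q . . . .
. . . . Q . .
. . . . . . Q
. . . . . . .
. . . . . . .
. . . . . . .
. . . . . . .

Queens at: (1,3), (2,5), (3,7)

Row 4: attacked by (1,3)→{3,6}; (2,5)→{3,5,7}; (3,7)→{6,7}. Safe: 1, 2, 4. Place at column 2.
Row 5: attacked by (1,3)→{3,7}; (2,5)→{2,5}; (3,7)→{5,7}; (4,2)→{1,2,3}. Safe: 4, 6. Place at column 4.
Row 6: attacked by (1,3)→{3}; (2,5)→{1,5}; (3,7)→{4,7}; (4,2)→{2,4}; (5,4)→{3,4,5}. Safe: 6. Place at column 6.
Row 7: attacked by (1,3)→{3}; (2,5)→{5}; (3,7)→{3,7}; (4,2)→{2,5}; (5,4)→{2,4,6}; (6,6)→{5,6,7}. Safe: 1. Place at column 1.
Columns [3, 5, 7, 2, 4, 6, 1], r−c [-2, -3, -4, 2, 1, 0, 6], r+c [4, 7, 10, 6, 9, 12, 8] are all distinct, so no two queens attack.

(1,3) (2,5) (3,7) (4,2) (5,4) (6,6) (7,1)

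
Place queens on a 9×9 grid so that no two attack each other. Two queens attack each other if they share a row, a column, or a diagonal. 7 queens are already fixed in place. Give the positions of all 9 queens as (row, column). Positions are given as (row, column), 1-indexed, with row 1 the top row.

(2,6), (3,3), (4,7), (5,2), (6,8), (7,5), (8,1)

Row 1: attacked by (2,6)→{5,6,7}; (3,3)→{1,3,5}; (4,7)→{4,7}; (5,2)→{2,6}; (6,8)→{3,8}; (7,5)→{5}; (8,1)→{1,8}. Safe: 9. Place at column 9.
Row 9: attacked by (1,9)→{1,9}; (2,6)→{6}; (3,3)→{3,9}; (4,7)→{2,7}; (5,2)→{2,6}; (6,8)→{5,8}; (7,5)→{3,5,7}; (8,1)→{1,2}. Safe: 4. Place at column 4.
Columns [9, 6, 3, 7, 2, 8, 5, 1, 4], r−c [-8, -4, 0, -3, 3, -2, 2, 7, 5], r+c [10, 8, 6, 11, 7, 14, 12, 9, 13] are all distinct, so no two queens attack.

(1,9) (2,6) (3,3) (4,7) (5,2) (6,8) (7,5) (8,1) (9,4)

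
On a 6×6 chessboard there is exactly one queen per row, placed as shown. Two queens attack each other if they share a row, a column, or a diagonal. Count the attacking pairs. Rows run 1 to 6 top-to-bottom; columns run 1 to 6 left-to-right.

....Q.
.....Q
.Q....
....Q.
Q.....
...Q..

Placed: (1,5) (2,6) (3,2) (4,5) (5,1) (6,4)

Same column: (1,5)–(4,5) (column 5).
Same diagonal: (1,5)–(2,6) (|1−2| = |5−6| = 1); (1,5)–(5,1) (|1−5| = |5−1| = 4).
Total attacking pairs: 3.

3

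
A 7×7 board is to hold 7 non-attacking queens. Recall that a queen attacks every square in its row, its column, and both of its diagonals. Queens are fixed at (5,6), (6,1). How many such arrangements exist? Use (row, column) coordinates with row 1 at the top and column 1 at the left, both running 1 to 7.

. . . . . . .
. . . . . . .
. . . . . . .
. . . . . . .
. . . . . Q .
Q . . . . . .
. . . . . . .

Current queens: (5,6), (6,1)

Branch on row 1: col 3 → 1; col 4 → 1; col 5 → 1; col 7 → 0.
Sum: 1 + 1 + 1 + 0 = 3.

3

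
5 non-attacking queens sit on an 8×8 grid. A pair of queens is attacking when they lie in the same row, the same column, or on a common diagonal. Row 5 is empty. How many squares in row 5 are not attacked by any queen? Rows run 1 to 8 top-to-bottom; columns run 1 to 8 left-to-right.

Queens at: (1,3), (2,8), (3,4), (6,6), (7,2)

(1,3) attacks row 5 at column 3 and diagonals 7.
(2,8) attacks row 5 at column 8 and diagonals 5.
(3,4) attacks row 5 at column 4 and diagonals 2, 6.
(6,6) attacks row 5 at column 6 and diagonals 5, 7.
(7,2) attacks row 5 at column 2 and diagonals 4.
Attacked columns: {2, 3, 4, 5, 6, 7, 8}. Safe: {1}.

1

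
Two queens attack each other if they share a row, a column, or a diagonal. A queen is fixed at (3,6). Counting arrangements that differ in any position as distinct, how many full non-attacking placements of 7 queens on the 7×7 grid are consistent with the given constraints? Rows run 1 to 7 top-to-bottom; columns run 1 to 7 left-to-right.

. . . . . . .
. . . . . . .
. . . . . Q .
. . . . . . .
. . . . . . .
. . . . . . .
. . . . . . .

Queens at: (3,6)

6

Branch on row 1: col 1 → 0; col 2 → 1; col 3 → 2; col 5 → 2; col 7 → 1.
Sum: 0 + 1 + 2 + 2 + 1 = 6.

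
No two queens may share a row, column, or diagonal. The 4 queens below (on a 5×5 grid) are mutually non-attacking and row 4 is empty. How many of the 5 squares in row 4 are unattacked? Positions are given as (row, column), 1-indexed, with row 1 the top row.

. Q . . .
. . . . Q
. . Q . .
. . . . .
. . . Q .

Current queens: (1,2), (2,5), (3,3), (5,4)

1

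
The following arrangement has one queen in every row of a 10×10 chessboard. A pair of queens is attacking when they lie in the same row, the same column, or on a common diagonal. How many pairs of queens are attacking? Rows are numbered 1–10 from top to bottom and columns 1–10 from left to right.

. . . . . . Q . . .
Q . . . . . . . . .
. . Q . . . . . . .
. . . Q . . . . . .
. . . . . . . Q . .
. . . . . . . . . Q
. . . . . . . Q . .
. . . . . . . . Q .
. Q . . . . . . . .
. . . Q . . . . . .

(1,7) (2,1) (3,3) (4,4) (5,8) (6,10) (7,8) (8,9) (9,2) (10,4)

Same column: (4,4)–(10,4) (column 4); (5,8)–(7,8) (column 8).
Same diagonal: (1,7)–(4,4) (|1−4| = |7−4| = 3); (3,3)–(4,4) (|3−4| = |3−4| = 1); (7,8)–(8,9) (|7−8| = |8−9| = 1).
Total attacking pairs: 5.

5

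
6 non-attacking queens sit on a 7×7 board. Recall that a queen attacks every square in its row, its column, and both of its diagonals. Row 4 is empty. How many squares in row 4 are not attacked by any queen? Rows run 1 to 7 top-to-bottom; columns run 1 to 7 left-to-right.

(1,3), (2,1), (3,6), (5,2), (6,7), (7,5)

(1,3) attacks row 4 at column 3 and diagonals 6.
(2,1) attacks row 4 at column 1 and diagonals 3.
(3,6) attacks row 4 at column 6 and diagonals 5, 7.
(5,2) attacks row 4 at column 2 and diagonals 1, 3.
(6,7) attacks row 4 at column 7 and diagonals 5.
(7,5) attacks row 4 at column 5 and diagonals 2.
Attacked columns: {1, 2, 3, 5, 6, 7}. Safe: {4}.

1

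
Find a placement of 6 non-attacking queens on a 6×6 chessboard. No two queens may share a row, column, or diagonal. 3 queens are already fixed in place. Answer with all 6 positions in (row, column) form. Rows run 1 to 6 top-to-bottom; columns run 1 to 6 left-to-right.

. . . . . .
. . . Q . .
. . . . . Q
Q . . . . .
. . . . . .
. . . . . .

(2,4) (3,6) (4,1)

Row 1: attacked by (2,4)→{3,4,5}; (3,6)→{4,6}; (4,1)→{1,4}. Safe: 2. Place at column 2.
Row 5: attacked by (1,2)→{2,6}; (2,4)→{1,4}; (3,6)→{4,6}; (4,1)→{1,2}. Safe: 3, 5. Place at column 3.
Row 6: attacked by (1,2)→{2}; (2,4)→{4}; (3,6)→{3,6}; (4,1)→{1,3}; (5,3)→{2,3,4}. Safe: 5. Place at column 5.
Columns [2, 4, 6, 1, 3, 5], r−c [-1, -2, -3, 3, 2, 1], r+c [3, 6, 9, 5, 8, 11] are all distinct, so no two queens attack.

(1,2) (2,4) (3,6) (4,1) (5,3) (6,5)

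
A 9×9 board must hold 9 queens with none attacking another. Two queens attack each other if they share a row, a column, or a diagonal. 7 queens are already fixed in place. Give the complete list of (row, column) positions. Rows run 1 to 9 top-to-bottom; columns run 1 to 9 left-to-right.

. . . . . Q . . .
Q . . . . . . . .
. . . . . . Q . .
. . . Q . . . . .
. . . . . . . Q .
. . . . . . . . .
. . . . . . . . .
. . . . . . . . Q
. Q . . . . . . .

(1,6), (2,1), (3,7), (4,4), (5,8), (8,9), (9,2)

(1,6) (2,1) (3,7) (4,4) (5,8) (6,3) (7,5) (8,9) (9,2)

Row 6: attacked by (1,6)→{1,6}; (2,1)→{1,5}; (3,7)→{4,7}; (4,4)→{2,4,6}; (5,8)→{7,8,9}; (8,9)→{7,9}; (9,2)→{2,5}. Safe: 3. Place at column 3.
Row 7: attacked by (1,6)→{6}; (2,1)→{1,6}; (3,7)→{3,7}; (4,4)→{1,4,7}; (5,8)→{6,8}; (6,3)→{2,3,4}; (8,9)→{8,9}; (9,2)→{2,4}. Safe: 5. Place at column 5.
Columns [6, 1, 7, 4, 8, 3, 5, 9, 2], r−c [-5, 1, -4, 0, -3, 3, 2, -1, 7], r+c [7, 3, 10, 8, 13, 9, 12, 17, 11] are all distinct, so no two queens attack.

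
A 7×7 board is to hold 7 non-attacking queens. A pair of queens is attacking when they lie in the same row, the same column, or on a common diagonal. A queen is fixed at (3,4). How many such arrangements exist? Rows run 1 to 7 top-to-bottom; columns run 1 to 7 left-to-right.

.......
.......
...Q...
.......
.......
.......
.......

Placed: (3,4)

4

Branch on row 1: col 1 → 1; col 3 → 1; col 5 → 1; col 7 → 1.
Sum: 1 + 1 + 1 + 1 = 4.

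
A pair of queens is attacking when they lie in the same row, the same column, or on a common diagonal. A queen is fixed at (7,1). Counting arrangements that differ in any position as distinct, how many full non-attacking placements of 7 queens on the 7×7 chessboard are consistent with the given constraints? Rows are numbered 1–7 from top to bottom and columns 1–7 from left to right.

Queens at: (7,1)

Branch on row 1: col 2 → 0; col 3 → 1; col 4 → 1; col 5 → 1; col 6 → 1.
Sum: 0 + 1 + 1 + 1 + 1 = 4.

4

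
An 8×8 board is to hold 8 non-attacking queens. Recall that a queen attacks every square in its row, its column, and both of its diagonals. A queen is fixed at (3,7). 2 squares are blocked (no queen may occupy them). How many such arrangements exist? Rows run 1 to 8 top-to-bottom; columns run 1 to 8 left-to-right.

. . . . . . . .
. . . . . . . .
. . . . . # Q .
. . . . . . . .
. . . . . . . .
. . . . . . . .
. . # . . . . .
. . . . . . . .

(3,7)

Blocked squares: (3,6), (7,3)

Branch on row 1: col 1 → 0; col 2 → 2; col 3 → 2; col 4 → 3; col 6 → 7; col 8 → 0.
Sum: 0 + 2 + 2 + 3 + 7 + 0 = 14.

14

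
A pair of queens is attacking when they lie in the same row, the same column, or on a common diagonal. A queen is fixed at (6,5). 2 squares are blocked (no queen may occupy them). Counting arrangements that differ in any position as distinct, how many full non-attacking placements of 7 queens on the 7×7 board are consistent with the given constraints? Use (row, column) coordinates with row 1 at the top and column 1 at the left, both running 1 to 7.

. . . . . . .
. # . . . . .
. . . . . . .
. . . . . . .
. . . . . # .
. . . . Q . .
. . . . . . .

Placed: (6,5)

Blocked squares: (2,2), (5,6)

Branch on row 1: col 1 → 1; col 2 → 1; col 3 → 0; col 4 → 1; col 6 → 3; col 7 → 0.
Sum: 1 + 1 + 0 + 1 + 3 + 0 = 6.

6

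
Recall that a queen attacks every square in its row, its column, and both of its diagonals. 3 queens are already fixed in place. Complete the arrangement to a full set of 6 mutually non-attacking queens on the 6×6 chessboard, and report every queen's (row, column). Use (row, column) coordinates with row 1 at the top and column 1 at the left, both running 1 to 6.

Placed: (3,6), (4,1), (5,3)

(1,2) (2,4) (3,6) (4,1) (5,3) (6,5)

Row 1: attacked by (3,6)→{4,6}; (4,1)→{1,4}; (5,3)→{3}. Safe: 2, 5. Place at column 2.
Row 2: attacked by (1,2)→{1,2,3}; (3,6)→{5,6}; (4,1)→{1,3}; (5,3)→{3,6}. Safe: 4. Place at column 4.
Row 6: attacked by (1,2)→{2}; (2,4)→{4}; (3,6)→{3,6}; (4,1)→{1,3}; (5,3)→{2,3,4}. Safe: 5. Place at column 5.
Columns [2, 4, 6, 1, 3, 5], r−c [-1, -2, -3, 3, 2, 1], r+c [3, 6, 9, 5, 8, 11] are all distinct, so no two queens attack.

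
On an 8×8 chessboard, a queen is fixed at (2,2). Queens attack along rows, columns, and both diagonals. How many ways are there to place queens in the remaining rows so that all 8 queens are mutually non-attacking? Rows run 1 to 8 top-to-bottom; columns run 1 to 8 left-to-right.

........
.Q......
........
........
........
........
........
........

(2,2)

16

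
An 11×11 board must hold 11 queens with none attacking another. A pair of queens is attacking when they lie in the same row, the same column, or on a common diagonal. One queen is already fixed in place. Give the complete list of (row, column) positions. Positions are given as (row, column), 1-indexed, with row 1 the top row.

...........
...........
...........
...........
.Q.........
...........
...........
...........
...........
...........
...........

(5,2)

Row 1: attacked by (5,2)→{2,6}. Safe: 1, 3, 4, 5, 7, 8, 9, 10, 11. Place at column 10.
Row 2: attacked by (1,10)→{9,10,11}; (5,2)→{2,5}. Safe: 1, 3, 4, 6, 7, 8. Place at column 3.
Row 3: attacked by (1,10)→{8,10}; (2,3)→{2,3,4}; (5,2)→{2,4}. Safe: 1, 5, 6, 7, 9, 11. Place at column 5.
Row 4: attacked by (1,10)→{7,10}; (2,3)→{1,3,5}; (3,5)→{4,5,6}; (5,2)→{1,2,3}. Safe: 8, 9, 11. Place at column 8.
Row 6: attacked by (1,10)→{5,10}; (2,3)→{3,7}; (3,5)→{2,5,8}; (4,8)→{6,8,10}; (5,2)→{1,2,3}. Safe: 4, 9, 11. Place at column 9.
Row 7: attacked by (1,10)→{4,10}; (2,3)→{3,8}; (3,5)→{1,5,9}; (4,8)→{5,8,11}; (5,2)→{2,4}; (6,9)→{8,9,10}. Safe: 6, 7. Place at column 6.
Row 8: attacked by (1,10)→{3,10}; (2,3)→{3,9}; (3,5)→{5,10}; (4,8)→{4,8}; (5,2)→{2,5}; (6,9)→{7,9,11}; (7,6)→{5,6,7}. Safe: 1. Place at column 1.
Row 9: attacked by (1,10)→{2,10}; (2,3)→{3,10}; (3,5)→{5,11}; (4,8)→{3,8}; (5,2)→{2,6}; (6,9)→{6,9}; (7,6)→{4,6,8}; (8,1)→{1,2}. Safe: 7. Place at column 7.
Row 10: attacked by (1,10)→{1,10}; (2,3)→{3,11}; (3,5)→{5}; (4,8)→{2,8}; (5,2)→{2,7}; (6,9)→{5,9}; (7,6)→{3,6,9}; (8,1)→{1,3}; (9,7)→{6,7,8}. Safe: 4. Place at column 4.
Row 11: attacked by (1,10)→{10}; (2,3)→{3}; (3,5)→{5}; (4,8)→{1,8}; (5,2)→{2,8}; (6,9)→{4,9}; (7,6)→{2,6,10}; (8,1)→{1,4}; (9,7)→{5,7,9}; (10,4)→{3,4,5}. Safe: 11. Place at column 11.
Columns [10, 3, 5, 8, 2, 9, 6, 1, 7, 4, 11], r−c [-9, -1, -2, -4, 3, -3, 1, 7, 2, 6, 0], r+c [11, 5, 8, 12, 7, 15, 13, 9, 16, 14, 22] are all distinct, so no two queens attack.

(1,10) (2,3) (3,5) (4,8) (5,2) (6,9) (7,6) (8,1) (9,7) (10,4) (11,11)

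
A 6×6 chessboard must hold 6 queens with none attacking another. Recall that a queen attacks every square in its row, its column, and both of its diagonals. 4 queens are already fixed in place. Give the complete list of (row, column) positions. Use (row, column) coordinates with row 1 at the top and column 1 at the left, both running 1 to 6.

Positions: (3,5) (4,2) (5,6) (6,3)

(1,4) (2,1) (3,5) (4,2) (5,6) (6,3)

Row 1: attacked by (3,5)→{3,5}; (4,2)→{2,5}; (5,6)→{2,6}; (6,3)→{3}. Safe: 1, 4. Place at column 4.
Row 2: attacked by (1,4)→{3,4,5}; (3,5)→{4,5,6}; (4,2)→{2,4}; (5,6)→{3,6}; (6,3)→{3}. Safe: 1. Place at column 1.
Columns [4, 1, 5, 2, 6, 3], r−c [-3, 1, -2, 2, -1, 3], r+c [5, 3, 8, 6, 11, 9] are all distinct, so no two queens attack.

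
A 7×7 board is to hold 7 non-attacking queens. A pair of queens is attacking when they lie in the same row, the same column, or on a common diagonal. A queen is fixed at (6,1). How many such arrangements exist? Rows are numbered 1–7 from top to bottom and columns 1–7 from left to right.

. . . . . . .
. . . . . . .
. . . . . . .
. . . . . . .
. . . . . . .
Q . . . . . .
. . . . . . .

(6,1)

7

Branch on row 1: col 2 → 1; col 3 → 1; col 4 → 2; col 5 → 2; col 7 → 1.
Sum: 1 + 1 + 2 + 2 + 1 = 7.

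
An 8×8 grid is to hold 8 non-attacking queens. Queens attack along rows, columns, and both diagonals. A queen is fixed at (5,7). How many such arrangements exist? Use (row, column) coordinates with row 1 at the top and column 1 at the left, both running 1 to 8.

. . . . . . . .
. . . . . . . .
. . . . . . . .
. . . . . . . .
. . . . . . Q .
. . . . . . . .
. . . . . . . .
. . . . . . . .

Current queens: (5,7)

Branch on row 1: col 1 → 1; col 2 → 0; col 4 → 3; col 5 → 3; col 6 → 0; col 8 → 1.
Sum: 1 + 0 + 3 + 3 + 0 + 1 = 8.

8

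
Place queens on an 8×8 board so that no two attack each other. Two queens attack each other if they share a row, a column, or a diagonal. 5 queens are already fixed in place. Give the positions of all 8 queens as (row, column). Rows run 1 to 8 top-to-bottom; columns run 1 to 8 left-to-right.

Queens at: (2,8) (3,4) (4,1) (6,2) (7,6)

(1,5) (2,8) (3,4) (4,1) (5,7) (6,2) (7,6) (8,3)

Row 1: attacked by (2,8)→{7,8}; (3,4)→{2,4,6}; (4,1)→{1,4}; (6,2)→{2,7}; (7,6)→{6}. Safe: 3, 5. Place at column 5.
Row 5: attacked by (1,5)→{1,5}; (2,8)→{5,8}; (3,4)→{2,4,6}; (4,1)→{1,2}; (6,2)→{1,2,3}; (7,6)→{4,6,8}. Safe: 7. Place at column 7.
Row 8: attacked by (1,5)→{5}; (2,8)→{2,8}; (3,4)→{4}; (4,1)→{1,5}; (5,7)→{4,7}; (6,2)→{2,4}; (7,6)→{5,6,7}. Safe: 3. Place at column 3.
Columns [5, 8, 4, 1, 7, 2, 6, 3], r−c [-4, -6, -1, 3, -2, 4, 1, 5], r+c [6, 10, 7, 5, 12, 8, 13, 11] are all distinct, so no two queens attack.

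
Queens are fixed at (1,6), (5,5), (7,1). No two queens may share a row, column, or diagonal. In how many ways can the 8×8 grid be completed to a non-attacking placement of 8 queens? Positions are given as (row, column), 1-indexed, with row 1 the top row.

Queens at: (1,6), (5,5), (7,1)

Branch on row 2: col 3 → 0; col 4 → 1.
Sum: 0 + 1 = 1.

1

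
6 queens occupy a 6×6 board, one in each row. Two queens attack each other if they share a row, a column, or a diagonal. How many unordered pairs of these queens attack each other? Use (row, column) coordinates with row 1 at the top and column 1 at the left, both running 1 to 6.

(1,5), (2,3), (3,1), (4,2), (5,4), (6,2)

Same column: (4,2)–(6,2) (column 2).
Same diagonal: (1,5)–(4,2) (|1−4| = |5−2| = 3); (3,1)–(4,2) (|3−4| = |1−2| = 1).
Total attacking pairs: 3.

3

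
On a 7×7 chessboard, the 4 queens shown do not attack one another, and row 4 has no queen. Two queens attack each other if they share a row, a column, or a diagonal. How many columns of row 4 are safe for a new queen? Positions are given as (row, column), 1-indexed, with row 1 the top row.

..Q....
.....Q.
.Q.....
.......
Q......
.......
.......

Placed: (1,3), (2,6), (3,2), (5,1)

2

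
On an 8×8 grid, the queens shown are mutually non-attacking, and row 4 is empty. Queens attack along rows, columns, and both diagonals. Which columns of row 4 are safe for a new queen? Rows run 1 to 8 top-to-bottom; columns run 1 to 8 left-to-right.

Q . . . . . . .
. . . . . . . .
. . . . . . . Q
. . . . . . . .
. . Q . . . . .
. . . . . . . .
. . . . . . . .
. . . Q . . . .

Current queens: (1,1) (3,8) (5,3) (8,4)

columns 5, 6

(1,1) attacks row 4 at column 1 and diagonals 4.
(3,8) attacks row 4 at column 8 and diagonals 7.
(5,3) attacks row 4 at column 3 and diagonals 2, 4.
(8,4) attacks row 4 at column 4 and diagonals 8.
Attacked columns: {1, 2, 3, 4, 7, 8}. Safe: {5, 6}.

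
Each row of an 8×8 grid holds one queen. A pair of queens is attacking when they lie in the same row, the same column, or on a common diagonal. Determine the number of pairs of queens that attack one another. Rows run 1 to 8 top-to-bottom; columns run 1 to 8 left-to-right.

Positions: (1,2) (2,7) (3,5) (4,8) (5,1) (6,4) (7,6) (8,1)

2

Same column: (5,1)–(8,1) (column 1).
Same diagonal: (2,7)–(8,1) (|2−8| = |7−1| = 6).
Total attacking pairs: 2.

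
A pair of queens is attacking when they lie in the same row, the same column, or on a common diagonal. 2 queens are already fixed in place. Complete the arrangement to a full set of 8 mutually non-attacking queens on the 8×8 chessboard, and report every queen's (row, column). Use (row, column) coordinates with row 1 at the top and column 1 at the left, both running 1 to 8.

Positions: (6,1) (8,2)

(1,5) (2,3) (3,8) (4,4) (5,7) (6,1) (7,6) (8,2)

Row 1: attacked by (6,1)→{1,6}; (8,2)→{2}. Safe: 3, 4, 5, 7, 8. Place at column 5.
Row 2: attacked by (1,5)→{4,5,6}; (6,1)→{1,5}; (8,2)→{2,8}. Safe: 3, 7. Place at column 3.
Row 3: attacked by (1,5)→{3,5,7}; (2,3)→{2,3,4}; (6,1)→{1,4}; (8,2)→{2,7}. Safe: 6, 8. Place at column 8.
Row 4: attacked by (1,5)→{2,5,8}; (2,3)→{1,3,5}; (3,8)→{7,8}; (6,1)→{1,3}; (8,2)→{2,6}. Safe: 4. Place at column 4.
Row 5: attacked by (1,5)→{1,5}; (2,3)→{3,6}; (3,8)→{6,8}; (4,4)→{3,4,5}; (6,1)→{1,2}; (8,2)→{2,5}. Safe: 7. Place at column 7.
Row 7: attacked by (1,5)→{5}; (2,3)→{3,8}; (3,8)→{4,8}; (4,4)→{1,4,7}; (5,7)→{5,7}; (6,1)→{1,2}; (8,2)→{1,2,3}. Safe: 6. Place at column 6.
Columns [5, 3, 8, 4, 7, 1, 6, 2], r−c [-4, -1, -5, 0, -2, 5, 1, 6], r+c [6, 5, 11, 8, 12, 7, 13, 10] are all distinct, so no two queens attack.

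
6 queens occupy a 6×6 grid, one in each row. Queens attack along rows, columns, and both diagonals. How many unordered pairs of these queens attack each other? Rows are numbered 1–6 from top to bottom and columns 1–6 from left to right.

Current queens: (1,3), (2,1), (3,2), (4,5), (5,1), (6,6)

Same column: (2,1)–(5,1) (column 1).
Same diagonal: (2,1)–(3,2) (|2−3| = |1−2| = 1).
Total attacking pairs: 2.

2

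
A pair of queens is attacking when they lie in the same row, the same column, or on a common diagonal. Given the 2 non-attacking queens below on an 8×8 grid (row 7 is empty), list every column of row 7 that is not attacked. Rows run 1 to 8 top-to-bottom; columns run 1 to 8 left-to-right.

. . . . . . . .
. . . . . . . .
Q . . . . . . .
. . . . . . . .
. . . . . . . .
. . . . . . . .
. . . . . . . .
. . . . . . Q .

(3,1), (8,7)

columns 2, 3, 4

(3,1) attacks row 7 at column 1 and diagonals 5.
(8,7) attacks row 7 at column 7 and diagonals 6, 8.
Attacked columns: {1, 5, 6, 7, 8}. Safe: {2, 3, 4}.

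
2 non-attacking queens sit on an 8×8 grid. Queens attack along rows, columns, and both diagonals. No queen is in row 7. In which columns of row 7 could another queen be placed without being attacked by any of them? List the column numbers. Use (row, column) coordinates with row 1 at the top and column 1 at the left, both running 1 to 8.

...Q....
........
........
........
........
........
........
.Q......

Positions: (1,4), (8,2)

columns 5, 6, 7, 8

(1,4) attacks row 7 at column 4.
(8,2) attacks row 7 at column 2 and diagonals 1, 3.
Attacked columns: {1, 2, 3, 4}. Safe: {5, 6, 7, 8}.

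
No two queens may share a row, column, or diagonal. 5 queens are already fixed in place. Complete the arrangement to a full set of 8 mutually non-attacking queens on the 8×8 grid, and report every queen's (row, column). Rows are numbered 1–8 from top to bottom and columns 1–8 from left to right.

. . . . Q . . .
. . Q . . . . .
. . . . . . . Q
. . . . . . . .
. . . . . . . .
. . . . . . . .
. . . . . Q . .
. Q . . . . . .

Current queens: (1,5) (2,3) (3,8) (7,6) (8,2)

Row 4: attacked by (1,5)→{2,5,8}; (2,3)→{1,3,5}; (3,8)→{7,8}; (7,6)→{3,6}; (8,2)→{2,6}. Safe: 4. Place at column 4.
Row 5: attacked by (1,5)→{1,5}; (2,3)→{3,6}; (3,8)→{6,8}; (4,4)→{3,4,5}; (7,6)→{4,6,8}; (8,2)→{2,5}. Safe: 7. Place at column 7.
Row 6: attacked by (1,5)→{5}; (2,3)→{3,7}; (3,8)→{5,8}; (4,4)→{2,4,6}; (5,7)→{6,7,8}; (7,6)→{5,6,7}; (8,2)→{2,4}. Safe: 1. Place at column 1.
Columns [5, 3, 8, 4, 7, 1, 6, 2], r−c [-4, -1, -5, 0, -2, 5, 1, 6], r+c [6, 5, 11, 8, 12, 7, 13, 10] are all distinct, so no two queens attack.

(1,5) (2,3) (3,8) (4,4) (5,7) (6,1) (7,6) (8,2)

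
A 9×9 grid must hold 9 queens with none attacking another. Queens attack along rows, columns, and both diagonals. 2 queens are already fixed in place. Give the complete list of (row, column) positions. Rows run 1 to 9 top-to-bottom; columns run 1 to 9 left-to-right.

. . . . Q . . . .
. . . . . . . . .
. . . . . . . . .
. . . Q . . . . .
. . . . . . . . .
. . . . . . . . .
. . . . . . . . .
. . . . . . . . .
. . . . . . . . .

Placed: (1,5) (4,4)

Row 2: attacked by (1,5)→{4,5,6}; (4,4)→{2,4,6}. Safe: 1, 3, 7, 8, 9. Place at column 7.
Row 3: attacked by (1,5)→{3,5,7}; (2,7)→{6,7,8}; (4,4)→{3,4,5}. Safe: 1, 2, 9. Place at column 2.
Row 5: attacked by (1,5)→{1,5,9}; (2,7)→{4,7}; (3,2)→{2,4}; (4,4)→{3,4,5}. Safe: 6, 8. Place at column 8.
Row 6: attacked by (1,5)→{5}; (2,7)→{3,7}; (3,2)→{2,5}; (4,4)→{2,4,6}; (5,8)→{7,8,9}. Safe: 1. Place at column 1.
Row 7: attacked by (1,5)→{5}; (2,7)→{2,7}; (3,2)→{2,6}; (4,4)→{1,4,7}; (5,8)→{6,8}; (6,1)→{1,2}. Safe: 3, 9. Place at column 9.
Row 8: attacked by (1,5)→{5}; (2,7)→{1,7}; (3,2)→{2,7}; (4,4)→{4,8}; (5,8)→{5,8}; (6,1)→{1,3}; (7,9)→{8,9}. Safe: 6. Place at column 6.
Row 9: attacked by (1,5)→{5}; (2,7)→{7}; (3,2)→{2,8}; (4,4)→{4,9}; (5,8)→{4,8}; (6,1)→{1,4}; (7,9)→{7,9}; (8,6)→{5,6,7}. Safe: 3. Place at column 3.
Columns [5, 7, 2, 4, 8, 1, 9, 6, 3], r−c [-4, -5, 1, 0, -3, 5, -2, 2, 6], r+c [6, 9, 5, 8, 13, 7, 16, 14, 12] are all distinct, so no two queens attack.

(1,5) (2,7) (3,2) (4,4) (5,8) (6,1) (7,9) (8,6) (9,3)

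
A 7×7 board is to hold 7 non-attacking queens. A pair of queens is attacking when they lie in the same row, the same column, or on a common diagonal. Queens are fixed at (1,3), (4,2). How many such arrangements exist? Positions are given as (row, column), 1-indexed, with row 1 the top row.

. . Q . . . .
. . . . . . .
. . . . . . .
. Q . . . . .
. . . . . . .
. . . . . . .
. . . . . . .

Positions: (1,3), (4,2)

2

Branch on row 2: col 1 → 1; col 5 → 1; col 6 → 0; col 7 → 0.
Sum: 1 + 1 + 0 + 0 = 2.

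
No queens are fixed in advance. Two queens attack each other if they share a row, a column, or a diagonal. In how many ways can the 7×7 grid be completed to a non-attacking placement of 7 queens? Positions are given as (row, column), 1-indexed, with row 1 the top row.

40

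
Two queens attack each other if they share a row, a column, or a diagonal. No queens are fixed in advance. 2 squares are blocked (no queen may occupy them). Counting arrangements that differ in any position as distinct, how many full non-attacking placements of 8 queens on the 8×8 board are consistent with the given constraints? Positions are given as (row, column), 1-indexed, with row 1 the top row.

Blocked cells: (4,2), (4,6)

Branch on row 1: col 1 → 2; col 2 → 7; col 3 → 14; col 4 → 15; col 5 → 12; col 6 → 13; col 7 → 6; col 8 → 3.
Sum: 2 + 7 + 14 + 15 + 12 + 13 + 6 + 3 = 72.

72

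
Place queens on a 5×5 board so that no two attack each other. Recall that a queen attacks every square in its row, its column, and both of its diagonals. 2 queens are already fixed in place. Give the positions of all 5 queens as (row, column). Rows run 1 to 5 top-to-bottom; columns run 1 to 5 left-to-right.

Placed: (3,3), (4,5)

(1,4) (2,1) (3,3) (4,5) (5,2)

Row 1: attacked by (3,3)→{1,3,5}; (4,5)→{2,5}. Safe: 4. Place at column 4.
Row 2: attacked by (1,4)→{3,4,5}; (3,3)→{2,3,4}; (4,5)→{3,5}. Safe: 1. Place at column 1.
Row 5: attacked by (1,4)→{4}; (2,1)→{1,4}; (3,3)→{1,3,5}; (4,5)→{4,5}. Safe: 2. Place at column 2.
Columns [4, 1, 3, 5, 2], r−c [-3, 1, 0, -1, 3], r+c [5, 3, 6, 9, 7] are all distinct, so no two queens attack.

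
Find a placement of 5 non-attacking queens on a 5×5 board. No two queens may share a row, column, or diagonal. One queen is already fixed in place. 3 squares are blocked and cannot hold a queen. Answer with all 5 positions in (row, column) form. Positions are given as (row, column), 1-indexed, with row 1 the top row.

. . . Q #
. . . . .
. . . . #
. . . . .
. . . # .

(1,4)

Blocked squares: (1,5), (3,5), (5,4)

(1,4) (2,1) (3,3) (4,5) (5,2)

Row 2: attacked by (1,4)→{3,4,5}. Safe: 1, 2. Place at column 1.
Row 3: attacked by (1,4)→{2,4}; (2,1)→{1,2}. Blocked: 5. Safe: 3. Place at column 3.
Row 4: attacked by (1,4)→{1,4}; (2,1)→{1,3}; (3,3)→{2,3,4}. Safe: 5. Place at column 5.
Row 5: attacked by (1,4)→{4}; (2,1)→{1,4}; (3,3)→{1,3,5}; (4,5)→{4,5}. Blocked: 4. Safe: 2. Place at column 2.
Columns [4, 1, 3, 5, 2], r−c [-3, 1, 0, -1, 3], r+c [5, 3, 6, 9, 7] are all distinct, so no two queens attack.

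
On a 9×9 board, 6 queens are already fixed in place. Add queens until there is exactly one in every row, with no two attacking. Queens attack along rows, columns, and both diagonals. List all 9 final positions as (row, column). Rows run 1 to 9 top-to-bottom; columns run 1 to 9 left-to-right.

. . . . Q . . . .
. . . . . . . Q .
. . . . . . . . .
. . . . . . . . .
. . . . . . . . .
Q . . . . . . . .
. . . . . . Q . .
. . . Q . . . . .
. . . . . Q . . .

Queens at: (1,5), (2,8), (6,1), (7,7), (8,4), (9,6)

Row 3: attacked by (1,5)→{3,5,7}; (2,8)→{7,8,9}; (6,1)→{1,4}; (7,7)→{3,7}; (8,4)→{4,9}; (9,6)→{6}. Safe: 2. Place at column 2.
Row 4: attacked by (1,5)→{2,5,8}; (2,8)→{6,8}; (3,2)→{1,2,3}; (6,1)→{1,3}; (7,7)→{4,7}; (8,4)→{4,8}; (9,6)→{1,6}. Safe: 9. Place at column 9.
Row 5: attacked by (1,5)→{1,5,9}; (2,8)→{5,8}; (3,2)→{2,4}; (4,9)→{8,9}; (6,1)→{1,2}; (7,7)→{5,7,9}; (8,4)→{1,4,7}; (9,6)→{2,6}. Safe: 3. Place at column 3.
Columns [5, 8, 2, 9, 3, 1, 7, 4, 6], r−c [-4, -6, 1, -5, 2, 5, 0, 4, 3], r+c [6, 10, 5, 13, 8, 7, 14, 12, 15] are all distinct, so no two queens attack.

(1,5) (2,8) (3,2) (4,9) (5,3) (6,1) (7,7) (8,4) (9,6)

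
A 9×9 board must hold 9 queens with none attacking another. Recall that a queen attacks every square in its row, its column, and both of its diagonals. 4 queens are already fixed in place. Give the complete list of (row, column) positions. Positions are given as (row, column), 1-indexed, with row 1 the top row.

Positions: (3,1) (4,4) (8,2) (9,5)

(1,8) (2,3) (3,1) (4,4) (5,7) (6,9) (7,6) (8,2) (9,5)

Row 1: attacked by (3,1)→{1,3}; (4,4)→{1,4,7}; (8,2)→{2,9}; (9,5)→{5}. Safe: 6, 8. Place at column 8.
Row 2: attacked by (1,8)→{7,8,9}; (3,1)→{1,2}; (4,4)→{2,4,6}; (8,2)→{2,8}; (9,5)→{5}. Safe: 3. Place at column 3.
Row 5: attacked by (1,8)→{4,8}; (2,3)→{3,6}; (3,1)→{1,3}; (4,4)→{3,4,5}; (8,2)→{2,5}; (9,5)→{1,5,9}. Safe: 7. Place at column 7.
Row 6: attacked by (1,8)→{3,8}; (2,3)→{3,7}; (3,1)→{1,4}; (4,4)→{2,4,6}; (5,7)→{6,7,8}; (8,2)→{2,4}; (9,5)→{2,5,8}. Safe: 9. Place at column 9.
Row 7: attacked by (1,8)→{2,8}; (2,3)→{3,8}; (3,1)→{1,5}; (4,4)→{1,4,7}; (5,7)→{5,7,9}; (6,9)→{8,9}; (8,2)→{1,2,3}; (9,5)→{3,5,7}. Safe: 6. Place at column 6.
Columns [8, 3, 1, 4, 7, 9, 6, 2, 5], r−c [-7, -1, 2, 0, -2, -3, 1, 6, 4], r+c [9, 5, 4, 8, 12, 15, 13, 10, 14] are all distinct, so no two queens attack.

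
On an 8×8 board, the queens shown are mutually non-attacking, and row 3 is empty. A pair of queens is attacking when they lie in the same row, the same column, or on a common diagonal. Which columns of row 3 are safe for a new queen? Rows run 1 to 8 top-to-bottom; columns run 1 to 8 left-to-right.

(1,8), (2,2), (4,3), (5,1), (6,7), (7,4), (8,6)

(1,8) attacks row 3 at column 8 and diagonals 6.
(2,2) attacks row 3 at column 2 and diagonals 1, 3.
(4,3) attacks row 3 at column 3 and diagonals 2, 4.
(5,1) attacks row 3 at column 1 and diagonals 3.
(6,7) attacks row 3 at column 7 and diagonals 4.
(7,4) attacks row 3 at column 4 and diagonals 8.
(8,6) attacks row 3 at column 6 and diagonals 1.
Attacked columns: {1, 2, 3, 4, 6, 7, 8}. Safe: {5}.

columns 5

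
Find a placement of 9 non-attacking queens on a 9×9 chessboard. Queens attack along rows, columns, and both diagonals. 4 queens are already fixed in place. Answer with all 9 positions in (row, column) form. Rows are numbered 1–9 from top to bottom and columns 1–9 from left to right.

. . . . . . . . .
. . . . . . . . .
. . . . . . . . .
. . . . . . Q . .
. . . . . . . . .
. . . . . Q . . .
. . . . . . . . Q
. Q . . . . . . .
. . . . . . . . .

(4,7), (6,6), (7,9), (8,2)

(1,8) (2,1) (3,4) (4,7) (5,3) (6,6) (7,9) (8,2) (9,5)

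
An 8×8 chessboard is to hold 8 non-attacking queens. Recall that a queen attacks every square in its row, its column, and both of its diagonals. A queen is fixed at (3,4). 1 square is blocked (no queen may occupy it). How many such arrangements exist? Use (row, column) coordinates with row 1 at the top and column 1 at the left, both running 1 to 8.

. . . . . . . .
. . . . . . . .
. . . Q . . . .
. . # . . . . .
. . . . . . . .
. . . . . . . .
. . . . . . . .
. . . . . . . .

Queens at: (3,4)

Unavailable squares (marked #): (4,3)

Branch on row 1: col 1 → 1; col 3 → 3; col 5 → 6; col 7 → 1; col 8 → 1.
Sum: 1 + 3 + 6 + 1 + 1 = 12.

12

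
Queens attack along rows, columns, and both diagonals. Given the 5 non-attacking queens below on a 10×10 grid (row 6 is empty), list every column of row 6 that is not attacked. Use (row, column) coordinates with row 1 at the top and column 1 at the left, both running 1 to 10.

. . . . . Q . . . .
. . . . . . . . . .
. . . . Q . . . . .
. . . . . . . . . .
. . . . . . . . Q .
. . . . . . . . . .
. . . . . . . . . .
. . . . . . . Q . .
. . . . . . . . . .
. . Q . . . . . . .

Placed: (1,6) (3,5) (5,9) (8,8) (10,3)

columns 4

(1,6) attacks row 6 at column 6 and diagonals 1.
(3,5) attacks row 6 at column 5 and diagonals 2, 8.
(5,9) attacks row 6 at column 9 and diagonals 8, 10.
(8,8) attacks row 6 at column 8 and diagonals 6, 10.
(10,3) attacks row 6 at column 3 and diagonals 7.
Attacked columns: {1, 2, 3, 5, 6, 7, 8, 9, 10}. Safe: {4}.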